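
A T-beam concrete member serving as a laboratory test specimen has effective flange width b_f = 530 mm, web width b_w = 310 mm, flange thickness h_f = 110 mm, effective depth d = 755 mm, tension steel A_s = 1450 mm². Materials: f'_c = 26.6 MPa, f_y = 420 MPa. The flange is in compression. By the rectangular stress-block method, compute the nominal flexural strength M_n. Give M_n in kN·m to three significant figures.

M_n ≈ 444 kN·m

Tension: T = A_s f_y = 1450 × 420 = 609000 N.
Try a within the flange: a = T/(0.85 f'_c b_f) = 609000/(0.85 × 26.6 × 530) = 50.82 mm.
Since a = 50.82 ≤ h_f = 110 mm, the stress block lies entirely in the flange; analyse as a rectangular beam of width b_f.
M_n = T(d − a/2) = 609000 × (755 − 25.41) = 444.32 × 10⁶ N·mm.
M_n = 444.32 kN·m.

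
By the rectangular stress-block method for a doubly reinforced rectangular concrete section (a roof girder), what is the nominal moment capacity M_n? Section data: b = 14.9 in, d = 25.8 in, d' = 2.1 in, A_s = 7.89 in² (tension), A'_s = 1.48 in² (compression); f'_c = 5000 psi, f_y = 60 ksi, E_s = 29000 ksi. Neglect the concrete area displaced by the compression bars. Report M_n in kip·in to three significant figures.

M_n ≈ 10900 kip·in

Assume both steels yield.
a = (A_s − A'_s) f_y/(0.85 f'_c b) = (7.89 − 1.48) × 60/(0.85 × 5 × 14.9) = 6.073 in.
c = a/β₁ = 6.073/0.8 = 7.591 in; ε'_s = 0.003(c − d')/c = 0.0022 ≥ ε_y = 0.0021, so the compression steel yields.
M_n = (A_s − A'_s) f_y (d − a/2) + A'_s f_y (d − d') = 384.6 × (25.8 − 3.0365) + 88.8 × (25.8 − 2.1) = 8754.8 + 2104.6 = 10859.4 kip·in.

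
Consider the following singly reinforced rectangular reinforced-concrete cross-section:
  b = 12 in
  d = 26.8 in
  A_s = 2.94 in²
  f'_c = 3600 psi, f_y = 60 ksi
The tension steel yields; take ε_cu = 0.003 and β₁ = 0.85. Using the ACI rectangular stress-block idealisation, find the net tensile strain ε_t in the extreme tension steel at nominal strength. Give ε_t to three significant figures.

ε_t ≈ 0.0112

a = A_s f_y/(0.85 f'_c b) = 4.804 in.
β₁ = 0.85, so c = a/β₁ = 4.804/0.85 = 5.652 in.
From the linear strain diagram with ε_cu = 0.003: ε_t = 0.003 (d − c)/c = 0.003 × (26.8 − 5.652)/5.652 = 0.0112.
Since ε_t ≥ 0.005, the section is tension-controlled.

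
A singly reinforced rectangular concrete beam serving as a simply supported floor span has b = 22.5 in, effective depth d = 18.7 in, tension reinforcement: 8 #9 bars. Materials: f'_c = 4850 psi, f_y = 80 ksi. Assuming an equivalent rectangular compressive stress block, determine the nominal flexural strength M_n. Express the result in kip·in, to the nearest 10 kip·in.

A_s = 8 × 1 = 8 in².
T = A_s f_y = 8 × 80 = 640 kips.
a = T/(0.85 f'_c b) = 640/(0.85 × 4.85 × 22.5) = 6.900 in.
M_n = T(d − a/2) = 640 × (18.7 − 3.45) = 9760.0 kip·in.

M_n ≈ 9760 kip·in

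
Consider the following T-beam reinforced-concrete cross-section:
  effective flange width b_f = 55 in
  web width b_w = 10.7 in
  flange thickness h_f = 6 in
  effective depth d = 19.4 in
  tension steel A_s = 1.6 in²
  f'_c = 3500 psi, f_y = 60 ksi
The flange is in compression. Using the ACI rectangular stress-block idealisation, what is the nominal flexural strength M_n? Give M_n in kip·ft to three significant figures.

Tension: T = A_s f_y = 1.6 × 60 = 96 kips.
Try a within the flange: a = T/(0.85 f'_c b_f) = 96/(0.85 × 3.5 × 55) = 0.587 in.
Since a = 0.587 ≤ h_f = 6 in, the stress block lies entirely in the flange; analyse as a rectangular beam of width b_f.
M_n = T(d − a/2) = 96 × (19.4 − 0.2935) = 1834.2 kip·in.
M_n = 1834.2/12 = 152.85 kip·ft.

M_n ≈ 153 kip·ft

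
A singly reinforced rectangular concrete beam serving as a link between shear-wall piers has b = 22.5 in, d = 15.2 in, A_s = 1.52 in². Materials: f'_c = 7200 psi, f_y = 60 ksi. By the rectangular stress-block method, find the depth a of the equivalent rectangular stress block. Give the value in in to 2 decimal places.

a ≈ 0.66 in

T = A_s f_y = 1.52 × 60 = 91.2 kips.
a = T/(0.85 f'_c b) = 91.2/(0.85 × 7.2 × 22.5) = 0.66 in.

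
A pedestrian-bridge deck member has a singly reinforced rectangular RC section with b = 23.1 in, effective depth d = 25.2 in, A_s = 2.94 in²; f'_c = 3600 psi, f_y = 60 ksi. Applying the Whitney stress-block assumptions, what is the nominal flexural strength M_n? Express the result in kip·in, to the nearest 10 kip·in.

M_n ≈ 4230 kip·in

T = A_s f_y = 2.94 × 60 = 176.4 kips.
a = T/(0.85 f'_c b) = 176.4/(0.85 × 3.6 × 23.1) = 2.496 in.
M_n = T(d − a/2) = 176.4 × (25.2 − 1.248) = 4225.1 kip·in.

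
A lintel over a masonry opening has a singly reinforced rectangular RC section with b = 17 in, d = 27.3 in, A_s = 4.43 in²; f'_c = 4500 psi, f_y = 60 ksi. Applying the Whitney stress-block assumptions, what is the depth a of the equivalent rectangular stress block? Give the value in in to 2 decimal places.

T = A_s f_y = 4.43 × 60 = 265.8 kips.
a = T/(0.85 f'_c b) = 265.8/(0.85 × 4.5 × 17) = 4.09 in.

a ≈ 4.09 in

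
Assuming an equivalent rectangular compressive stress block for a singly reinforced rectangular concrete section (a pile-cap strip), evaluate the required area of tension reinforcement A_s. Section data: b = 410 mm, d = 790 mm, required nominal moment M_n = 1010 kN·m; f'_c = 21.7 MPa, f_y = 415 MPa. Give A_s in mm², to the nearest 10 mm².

A_s ≈ 3510 mm²

With M_n = 0.85 f'_c a b (d − a/2), solve the quadratic for a:
a = d − √(d² − 2M_n/(0.85 f'_c b)) = 790 − √(790² − 2 × 1010×10⁶/(0.85 × 21.7 × 410)) = 192.51 mm.
A_s = 0.85 f'_c a b / f_y = 0.85 × 21.7 × 192.51 × 410 / 415 = 3508.1 mm².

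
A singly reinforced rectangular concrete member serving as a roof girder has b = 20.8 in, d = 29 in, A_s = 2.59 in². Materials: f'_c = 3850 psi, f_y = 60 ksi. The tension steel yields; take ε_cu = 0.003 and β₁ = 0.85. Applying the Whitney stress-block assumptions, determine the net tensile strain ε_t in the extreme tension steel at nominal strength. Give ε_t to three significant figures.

a = A_s f_y/(0.85 f'_c b) = 2.283 in.
β₁ = 0.85, so c = a/β₁ = 2.283/0.85 = 2.686 in.
From the linear strain diagram with ε_cu = 0.003: ε_t = 0.003 (d − c)/c = 0.003 × (29 − 2.686)/2.686 = 0.0294.
Since ε_t ≥ 0.005, the section is tension-controlled.

ε_t ≈ 0.0294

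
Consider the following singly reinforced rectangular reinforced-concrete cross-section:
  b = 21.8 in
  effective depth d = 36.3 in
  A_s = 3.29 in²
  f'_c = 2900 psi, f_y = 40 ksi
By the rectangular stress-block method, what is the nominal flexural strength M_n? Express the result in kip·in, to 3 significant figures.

T = A_s f_y = 3.29 × 40 = 131.6 kips.
a = T/(0.85 f'_c b) = 131.6/(0.85 × 2.9 × 21.8) = 2.449 in.
M_n = T(d − a/2) = 131.6 × (36.3 − 1.2245) = 4615.9 kip·in.

M_n ≈ 4620 kip·in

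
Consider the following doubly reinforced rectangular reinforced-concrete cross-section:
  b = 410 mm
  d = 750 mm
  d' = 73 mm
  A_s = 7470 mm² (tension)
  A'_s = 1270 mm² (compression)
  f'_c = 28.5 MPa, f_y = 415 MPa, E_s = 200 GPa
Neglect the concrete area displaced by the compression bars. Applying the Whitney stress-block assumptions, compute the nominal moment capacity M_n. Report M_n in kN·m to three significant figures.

Assume both tension and compression steel yield.
Net tension couple steel: A_s − A'_s = 6200 mm².
a = (A_s − A'_s) f_y / (0.85 f'_c b) = 2573000/(0.85 × 28.5 × 410) = 259.06 mm.
c = a/β₁ = 259.06/0.846 = 306.22 mm; ε'_s = 0.003(c − d')/c = 0.0023 ≥ f_y/E_s = 0.0021, so compression steel does yield.
M_n = (A_s − A'_s) f_y (d − a/2) + A'_s f_y (d − d') = [2573000 × (750 − 129.53) + 527050 × (750 − 73)] × 10⁻⁶ = 1596.47 + 356.81 = 1953.28 kN·m.

M_n ≈ 1950 kN·m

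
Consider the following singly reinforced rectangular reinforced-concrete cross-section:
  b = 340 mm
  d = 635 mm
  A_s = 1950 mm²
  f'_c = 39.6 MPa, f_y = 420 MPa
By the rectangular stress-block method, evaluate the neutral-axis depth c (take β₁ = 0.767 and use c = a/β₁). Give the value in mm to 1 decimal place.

T = A_s f_y = 1950 × 420 = 819000 N = 819 kN.
Setting C = 0.85 f'_c a b equal to T: a = 819000/(0.85 × 39.6 × 340) = 71.563 mm.
With β₁ = 0.767, c = a/β₁ = 71.563/0.767 = 93.3 mm.

c ≈ 93.3 mm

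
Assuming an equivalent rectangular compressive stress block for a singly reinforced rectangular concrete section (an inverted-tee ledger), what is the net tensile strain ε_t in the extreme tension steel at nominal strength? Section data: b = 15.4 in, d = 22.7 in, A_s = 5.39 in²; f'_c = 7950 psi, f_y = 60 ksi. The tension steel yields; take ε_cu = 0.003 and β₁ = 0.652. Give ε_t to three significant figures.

ε_t ≈ 0.0113

a = A_s f_y/(0.85 f'_c b) = 3.108 in.
β₁ = 0.652, so c = a/β₁ = 3.108/0.652 = 4.767 in.
From the linear strain diagram with ε_cu = 0.003: ε_t = 0.003 (d − c)/c = 0.003 × (22.7 − 4.767)/4.767 = 0.0113.
Since ε_t ≥ 0.005, the section is tension-controlled.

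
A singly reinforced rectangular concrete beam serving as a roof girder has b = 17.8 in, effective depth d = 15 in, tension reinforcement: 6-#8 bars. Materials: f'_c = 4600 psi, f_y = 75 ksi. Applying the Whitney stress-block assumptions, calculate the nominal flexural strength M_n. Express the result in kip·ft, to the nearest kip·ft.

M_n ≈ 369 kip·ft

A_s = 6 × 0.79 = 4.74 in².
T = A_s f_y = 4.74 × 75 = 355.5 kips.
a = T/(0.85 f'_c b) = 355.5/(0.85 × 4.6 × 17.8) = 5.108 in.
M_n = T(d − a/2) = 355.5 × (15 − 2.554) = 4424.6 kip·in = 4424.6/12 = 368.72 kip·ft.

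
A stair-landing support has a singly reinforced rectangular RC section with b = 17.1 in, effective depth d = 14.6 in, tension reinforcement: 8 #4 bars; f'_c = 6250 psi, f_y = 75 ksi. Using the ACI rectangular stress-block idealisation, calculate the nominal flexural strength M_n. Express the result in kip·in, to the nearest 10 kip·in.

M_n ≈ 1670 kip·in

A_s = 8 × 0.2 = 1.6 in².
T = A_s f_y = 1.6 × 75 = 120 kips.
a = T/(0.85 f'_c b) = 120/(0.85 × 6.25 × 17.1) = 1.321 in.
M_n = T(d − a/2) = 120 × (14.6 − 0.6605) = 1672.7 kip·in.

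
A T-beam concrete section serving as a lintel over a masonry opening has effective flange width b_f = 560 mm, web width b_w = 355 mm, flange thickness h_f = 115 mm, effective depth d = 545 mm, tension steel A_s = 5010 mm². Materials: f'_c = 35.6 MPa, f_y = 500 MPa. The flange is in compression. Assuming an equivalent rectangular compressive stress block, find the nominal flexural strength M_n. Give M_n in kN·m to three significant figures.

Tension: T = A_s f_y = 5010 × 500 = 2505000 N.
Try a within the flange: a = T/(0.85 f'_c b_f) = 2505000/(0.85 × 35.6 × 560) = 147.83 mm.
a = 147.83 > h_f = 115 mm: the block extends into the web. Split into flange-overhang and web parts.
C_f = 0.85 f'_c (b_f − b_w) h_f = 0.85 × 35.6 × (560 − 355) × 115 = 713380 N.
Remaining web compression depth: a_w = (T − C_f)/(0.85 f'_c b_w) = (2505000 − 713380)/(0.85 × 35.6 × 355) = 166.78 mm.
M_n = C_f(d − h_f/2) + (T − C_f)(d − a_w/2) = 713380 × (545 − 57.5) + 1791620 × (545 − 83.39) = 347.77 + 827.03 = 1174.80 × 10⁶ N·mm.
M_n = 1174.80 kN·m.

M_n ≈ 1170 kN·m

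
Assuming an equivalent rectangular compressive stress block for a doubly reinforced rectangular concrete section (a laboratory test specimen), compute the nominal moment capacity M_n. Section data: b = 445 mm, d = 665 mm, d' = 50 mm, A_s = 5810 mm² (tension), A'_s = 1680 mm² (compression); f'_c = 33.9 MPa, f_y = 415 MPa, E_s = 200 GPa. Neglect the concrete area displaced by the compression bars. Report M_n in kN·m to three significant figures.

M_n ≈ 1450 kN·m

Assume both tension and compression steel yield.
Net tension couple steel: A_s − A'_s = 4130 mm².
a = (A_s − A'_s) f_y / (0.85 f'_c b) = 1713950/(0.85 × 33.9 × 445) = 133.67 mm.
c = a/β₁ = 133.67/0.808 = 165.43 mm; ε'_s = 0.003(c − d')/c = 0.0021 ≥ f_y/E_s = 0.0021, so compression steel does yield.
M_n = (A_s − A'_s) f_y (d − a/2) + A'_s f_y (d − d') = [1713950 × (665 − 66.835) + 697200 × (665 − 50)] × 10⁻⁶ = 1025.22 + 428.78 = 1454.00 kN·m.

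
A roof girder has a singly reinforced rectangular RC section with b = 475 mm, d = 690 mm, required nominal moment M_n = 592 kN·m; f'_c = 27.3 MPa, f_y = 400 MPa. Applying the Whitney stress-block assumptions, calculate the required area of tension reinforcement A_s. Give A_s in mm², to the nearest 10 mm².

A_s ≈ 2280 mm²

With M_n = 0.85 f'_c a b (d − a/2), solve the quadratic for a:
a = d − √(d² − 2M_n/(0.85 f'_c b)) = 690 − √(690² − 2 × 592×10⁶/(0.85 × 27.3 × 475)) = 82.81 mm.
A_s = 0.85 f'_c a b / f_y = 0.85 × 27.3 × 82.81 × 475 / 400 = 2281.9 mm².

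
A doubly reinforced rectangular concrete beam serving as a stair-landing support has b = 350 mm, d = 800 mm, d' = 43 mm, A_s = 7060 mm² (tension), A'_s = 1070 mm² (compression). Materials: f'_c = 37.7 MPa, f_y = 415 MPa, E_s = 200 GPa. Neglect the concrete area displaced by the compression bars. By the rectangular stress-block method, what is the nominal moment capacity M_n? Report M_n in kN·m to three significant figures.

Assume both tension and compression steel yield.
Net tension couple steel: A_s − A'_s = 5990 mm².
a = (A_s − A'_s) f_y / (0.85 f'_c b) = 2485850/(0.85 × 37.7 × 350) = 221.64 mm.
c = a/β₁ = 221.64/0.781 = 283.79 mm; ε'_s = 0.003(c − d')/c = 0.0025 ≥ f_y/E_s = 0.0021, so compression steel does yield.
M_n = (A_s − A'_s) f_y (d − a/2) + A'_s f_y (d − d') = [2485850 × (800 − 110.82) + 444050 × (800 − 43)] × 10⁻⁶ = 1713.20 + 336.15 = 2049.35 kN·m.

M_n ≈ 2050 kN·m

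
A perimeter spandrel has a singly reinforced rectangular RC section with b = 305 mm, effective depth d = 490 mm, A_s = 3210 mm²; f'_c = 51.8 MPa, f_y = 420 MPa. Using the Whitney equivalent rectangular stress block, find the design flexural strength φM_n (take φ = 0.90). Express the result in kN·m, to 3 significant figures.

T = A_s f_y = 3210 × 420 = 1348200 N = 1348.2 kN.
From C = T: a = T/(0.85 f'_c b) = 1348200/(0.85 × 51.8 × 305) = 100.39 mm.
M_n = T(d − a/2) = 1348.2 kN × (490 − 50.195) mm = 592.95 kN·m.
φM_n = 0.90 × 592.95 = 533.66 kN·m.

φM_n ≈ 534 kN·m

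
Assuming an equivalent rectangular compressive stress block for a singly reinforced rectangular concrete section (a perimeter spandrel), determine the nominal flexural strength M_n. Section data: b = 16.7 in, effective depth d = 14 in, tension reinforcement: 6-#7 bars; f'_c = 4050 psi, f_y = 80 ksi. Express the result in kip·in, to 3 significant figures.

A_s = 6 × 0.6 = 3.6 in².
T = A_s f_y = 3.6 × 80 = 288 kips.
a = T/(0.85 f'_c b) = 288/(0.85 × 4.05 × 16.7) = 5.010 in.
M_n = T(d − a/2) = 288 × (14 − 2.505) = 3310.6 kip·in.

M_n ≈ 3310 kip·in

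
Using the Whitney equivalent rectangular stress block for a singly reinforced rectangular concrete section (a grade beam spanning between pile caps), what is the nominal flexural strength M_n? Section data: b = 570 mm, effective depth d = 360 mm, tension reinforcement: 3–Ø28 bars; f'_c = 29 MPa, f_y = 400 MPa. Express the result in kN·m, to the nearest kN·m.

A_s = 3 × 616 = 1848 mm².
T = A_s f_y = 1848 × 400 = 739200 N = 739.2 kN.
From C = T: a = T/(0.85 f'_c b) = 739200/(0.85 × 29 × 570) = 52.61 mm.
M_n = T(d − a/2) = 739.2 kN × (360 − 26.305) mm = 246.67 kN·m.

M_n ≈ 247 kN·m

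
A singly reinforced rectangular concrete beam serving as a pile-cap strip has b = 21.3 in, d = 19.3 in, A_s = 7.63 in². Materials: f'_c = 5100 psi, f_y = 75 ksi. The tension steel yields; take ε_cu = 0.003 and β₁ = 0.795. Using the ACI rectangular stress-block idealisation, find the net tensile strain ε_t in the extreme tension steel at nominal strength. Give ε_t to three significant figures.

a = A_s f_y/(0.85 f'_c b) = 6.198 in.
β₁ = 0.795, so c = a/β₁ = 6.198/0.795 = 7.796 in.
From the linear strain diagram with ε_cu = 0.003: ε_t = 0.003 (d − c)/c = 0.003 × (19.3 − 7.796)/7.796 = 0.00443.
ε_t is between 0.004 and 0.005 — transition zone.

ε_t ≈ 0.00443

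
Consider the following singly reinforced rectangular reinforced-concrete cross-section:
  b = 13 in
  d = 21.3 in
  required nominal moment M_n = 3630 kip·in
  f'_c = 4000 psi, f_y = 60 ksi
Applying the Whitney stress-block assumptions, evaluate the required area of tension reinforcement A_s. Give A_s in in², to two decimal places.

A_s ≈ 3.16 in²

From M_n = 0.85 f'_c a b (d − a/2):
a = d − √(d² − 2M_n/(0.85 f'_c b)) = 21.3 − √(21.3² − 2 × 3630/(0.85 × 4 × 13)) = 4.287 in.
A_s = 0.85 f'_c a b / f_y = 0.85 × 4 × 4.287 × 13 / 60 = 3.158 in².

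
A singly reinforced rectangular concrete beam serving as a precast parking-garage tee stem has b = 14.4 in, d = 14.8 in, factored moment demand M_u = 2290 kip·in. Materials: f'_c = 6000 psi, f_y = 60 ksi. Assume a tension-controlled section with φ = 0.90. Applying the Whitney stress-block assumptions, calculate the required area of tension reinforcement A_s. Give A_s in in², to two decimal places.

M_n = M_u/φ = 2290/0.90 = 2544.44 kip·in.
From M_n = 0.85 f'_c a b (d − a/2):
a = d − √(d² − 2M_n/(0.85 f'_c b)) = 14.8 − √(14.8² − 2 × 2544.44/(0.85 × 6 × 14.4)) = 2.563 in.
A_s = 0.85 f'_c a b / f_y = 0.85 × 6 × 2.563 × 14.4 / 60 = 3.137 in².

A_s ≈ 3.14 in²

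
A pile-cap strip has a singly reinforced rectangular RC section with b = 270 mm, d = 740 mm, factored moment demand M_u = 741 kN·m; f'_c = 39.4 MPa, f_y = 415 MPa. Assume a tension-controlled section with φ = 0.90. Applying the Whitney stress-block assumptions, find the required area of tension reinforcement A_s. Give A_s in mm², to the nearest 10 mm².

A_s ≈ 2950 mm²

M_n = M_u/φ = 741/0.90 = 823.333 kN·m.
With M_n = 0.85 f'_c a b (d − a/2), solve the quadratic for a:
a = d − √(d² − 2M_n/(0.85 f'_c b)) = 740 − √(740² − 2 × 823.333×10⁶/(0.85 × 39.4 × 270)) = 135.44 mm.
A_s = 0.85 f'_c a b / f_y = 0.85 × 39.4 × 135.44 × 270 / 415 = 2951.1 mm².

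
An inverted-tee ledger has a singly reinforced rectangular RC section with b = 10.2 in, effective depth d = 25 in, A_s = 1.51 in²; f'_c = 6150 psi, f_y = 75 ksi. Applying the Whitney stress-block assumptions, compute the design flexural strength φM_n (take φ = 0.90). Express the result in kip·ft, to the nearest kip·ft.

φM_n ≈ 203 kip·ft

T = A_s f_y = 1.51 × 75 = 113.25 kips.
a = T/(0.85 f'_c b) = 113.25/(0.85 × 6.15 × 10.2) = 2.124 in.
M_n = T(d − a/2) = 113.25 × (25 − 1.062) = 2711.0 kip·in = 2711.0/12 = 225.92 kip·ft.
φM_n = 0.90 × 225.92 = 203.33 kip·ft.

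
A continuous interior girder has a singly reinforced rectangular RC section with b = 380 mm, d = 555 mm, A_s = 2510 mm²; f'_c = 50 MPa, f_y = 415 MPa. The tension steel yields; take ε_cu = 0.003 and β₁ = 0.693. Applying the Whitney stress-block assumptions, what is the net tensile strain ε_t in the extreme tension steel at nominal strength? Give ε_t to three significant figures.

a = A_s f_y/(0.85 f'_c b) = 64.50 mm.
β₁ = 0.693, so c = a/β₁ = 64.50/0.693 = 93.07 mm.
From the linear strain diagram with ε_cu = 0.003: ε_t = 0.003 (d − c)/c = 0.003 × (555 − 93.07)/93.07 = 0.0149.
Since ε_t ≥ 0.005, the section is tension-controlled.

ε_t ≈ 0.0149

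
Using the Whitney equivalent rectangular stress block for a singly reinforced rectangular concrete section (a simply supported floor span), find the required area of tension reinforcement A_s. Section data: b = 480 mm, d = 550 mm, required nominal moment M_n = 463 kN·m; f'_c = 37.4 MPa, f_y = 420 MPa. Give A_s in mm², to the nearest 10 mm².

A_s ≈ 2120 mm²

With M_n = 0.85 f'_c a b (d − a/2), solve the quadratic for a:
a = d − √(d² − 2M_n/(0.85 f'_c b)) = 550 − √(550² − 2 × 463×10⁶/(0.85 × 37.4 × 480)) = 58.25 mm.
A_s = 0.85 f'_c a b / f_y = 0.85 × 37.4 × 58.25 × 480 / 420 = 2116.3 mm².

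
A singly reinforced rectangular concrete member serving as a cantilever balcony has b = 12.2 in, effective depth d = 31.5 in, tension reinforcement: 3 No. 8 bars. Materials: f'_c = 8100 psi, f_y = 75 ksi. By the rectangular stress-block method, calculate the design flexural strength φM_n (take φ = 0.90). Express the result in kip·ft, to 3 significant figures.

A_s = 3 × 0.79 = 2.37 in².
T = A_s f_y = 2.37 × 75 = 177.75 kips.
a = T/(0.85 f'_c b) = 177.75/(0.85 × 8.1 × 12.2) = 2.116 in.
M_n = T(d − a/2) = 177.75 × (31.5 − 1.058) = 5411.1 kip·in = 5411.1/12 = 450.93 kip·ft.
φM_n = 0.90 × 450.93 = 405.84 kip·ft.

φM_n ≈ 406 kip·ft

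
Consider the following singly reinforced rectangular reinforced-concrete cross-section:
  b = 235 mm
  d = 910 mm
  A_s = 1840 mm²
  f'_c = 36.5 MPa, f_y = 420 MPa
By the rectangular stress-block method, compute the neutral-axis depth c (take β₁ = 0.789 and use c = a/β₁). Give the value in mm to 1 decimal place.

T = A_s f_y = 1840 × 420 = 772800 N = 772.8 kN.
Setting C = 0.85 f'_c a b equal to T: a = 772800/(0.85 × 36.5 × 235) = 105.996 mm.
With β₁ = 0.789, c = a/β₁ = 105.996/0.789 = 134.3 mm.

c ≈ 134.3 mm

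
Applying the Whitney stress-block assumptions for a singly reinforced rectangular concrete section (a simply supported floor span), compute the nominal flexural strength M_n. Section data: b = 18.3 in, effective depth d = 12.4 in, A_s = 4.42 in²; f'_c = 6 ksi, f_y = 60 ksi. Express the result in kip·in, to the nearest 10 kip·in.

M_n ≈ 2910 kip·in

T = A_s f_y = 4.42 × 60 = 265.2 kips.
a = T/(0.85 f'_c b) = 265.2/(0.85 × 6 × 18.3) = 2.842 in.
M_n = T(d − a/2) = 265.2 × (12.4 − 1.421) = 2911.6 kip·in.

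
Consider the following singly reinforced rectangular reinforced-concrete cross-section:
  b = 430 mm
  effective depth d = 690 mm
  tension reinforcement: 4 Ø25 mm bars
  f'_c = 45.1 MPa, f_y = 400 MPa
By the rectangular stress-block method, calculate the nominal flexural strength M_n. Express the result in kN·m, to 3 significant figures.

A_s = 4 × 491 = 1964 mm².
T = A_s f_y = 1964 × 400 = 785600 N = 785.6 kN.
From C = T: a = T/(0.85 f'_c b) = 785600/(0.85 × 45.1 × 430) = 47.66 mm.
M_n = T(d − a/2) = 785.6 kN × (690 − 23.83) mm = 523.34 kN·m.

M_n ≈ 523 kN·m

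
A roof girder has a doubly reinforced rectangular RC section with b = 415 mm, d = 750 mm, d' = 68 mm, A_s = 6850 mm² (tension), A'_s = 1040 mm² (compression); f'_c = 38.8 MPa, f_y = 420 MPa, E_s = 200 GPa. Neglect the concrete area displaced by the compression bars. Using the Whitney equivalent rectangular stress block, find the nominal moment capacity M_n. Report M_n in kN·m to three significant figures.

M_n ≈ 1910 kN·m

Assume both tension and compression steel yield.
Net tension couple steel: A_s − A'_s = 5810 mm².
a = (A_s − A'_s) f_y / (0.85 f'_c b) = 2440200/(0.85 × 38.8 × 415) = 178.29 mm.
c = a/β₁ = 178.29/0.773 = 230.65 mm; ε'_s = 0.003(c − d')/c = 0.0021 ≥ f_y/E_s = 0.0021, so compression steel does yield.
M_n = (A_s − A'_s) f_y (d − a/2) + A'_s f_y (d − d') = [2440200 × (750 − 89.145) + 436800 × (750 − 68)] × 10⁻⁶ = 1612.62 + 297.90 = 1910.52 kN·m.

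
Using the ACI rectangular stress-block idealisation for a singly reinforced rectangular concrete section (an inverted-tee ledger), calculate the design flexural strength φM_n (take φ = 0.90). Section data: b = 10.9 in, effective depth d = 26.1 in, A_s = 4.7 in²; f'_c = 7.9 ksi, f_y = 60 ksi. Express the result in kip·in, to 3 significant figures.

T = A_s f_y = 4.7 × 60 = 282 kips.
a = T/(0.85 f'_c b) = 282/(0.85 × 7.9 × 10.9) = 3.853 in.
M_n = T(d − a/2) = 282 × (26.1 − 1.9265) = 6816.9 kip·in.
φM_n = 0.90 × 6816.9 = 6135.2 kip·in.

φM_n ≈ 6140 kip·in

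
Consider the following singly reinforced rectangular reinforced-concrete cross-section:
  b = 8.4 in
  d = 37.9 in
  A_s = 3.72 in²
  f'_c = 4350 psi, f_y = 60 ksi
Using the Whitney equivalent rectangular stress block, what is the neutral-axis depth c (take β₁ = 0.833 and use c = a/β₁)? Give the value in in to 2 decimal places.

c ≈ 8.63 in

T = A_s f_y = 3.72 × 60 = 223.2 kips.
a = T/(0.85 f'_c b) = 223.2/(0.85 × 4.35 × 8.4) = 7.1863 in.
With β₁ = 0.833, c = a/β₁ = 7.1863/0.833 = 8.63 in.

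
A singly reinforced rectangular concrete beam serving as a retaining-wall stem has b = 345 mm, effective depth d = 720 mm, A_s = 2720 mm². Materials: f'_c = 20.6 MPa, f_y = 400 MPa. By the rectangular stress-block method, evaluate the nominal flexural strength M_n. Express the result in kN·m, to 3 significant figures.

T = A_s f_y = 2720 × 400 = 1088000 N = 1088 kN.
From C = T: a = T/(0.85 f'_c b) = 1088000/(0.85 × 20.6 × 345) = 180.10 mm.
M_n = T(d − a/2) = 1088 kN × (720 − 90.05) mm = 685.39 kN·m.

M_n ≈ 685 kN·m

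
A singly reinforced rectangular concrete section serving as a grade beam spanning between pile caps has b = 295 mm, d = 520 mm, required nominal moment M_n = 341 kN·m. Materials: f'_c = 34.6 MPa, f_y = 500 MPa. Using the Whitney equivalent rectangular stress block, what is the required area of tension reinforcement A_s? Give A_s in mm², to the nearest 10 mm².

A_s ≈ 1420 mm²

With M_n = 0.85 f'_c a b (d − a/2), solve the quadratic for a:
a = d − √(d² − 2M_n/(0.85 f'_c b)) = 520 − √(520² − 2 × 341×10⁶/(0.85 × 34.6 × 295)) = 82.06 mm.
A_s = 0.85 f'_c a b / f_y = 0.85 × 34.6 × 82.06 × 295 / 500 = 1423.9 mm².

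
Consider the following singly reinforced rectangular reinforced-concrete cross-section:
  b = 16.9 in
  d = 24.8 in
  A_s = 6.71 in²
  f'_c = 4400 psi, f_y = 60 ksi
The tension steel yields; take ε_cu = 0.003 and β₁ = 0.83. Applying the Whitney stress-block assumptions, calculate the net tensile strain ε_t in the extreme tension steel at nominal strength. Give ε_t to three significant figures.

a = A_s f_y/(0.85 f'_c b) = 6.370 in.
β₁ = 0.83, so c = a/β₁ = 6.370/0.83 = 7.675 in.
From the linear strain diagram with ε_cu = 0.003: ε_t = 0.003 (d − c)/c = 0.003 × (24.8 − 7.675)/7.675 = 0.00669.
Since ε_t ≥ 0.005, the section is tension-controlled.

ε_t ≈ 0.00669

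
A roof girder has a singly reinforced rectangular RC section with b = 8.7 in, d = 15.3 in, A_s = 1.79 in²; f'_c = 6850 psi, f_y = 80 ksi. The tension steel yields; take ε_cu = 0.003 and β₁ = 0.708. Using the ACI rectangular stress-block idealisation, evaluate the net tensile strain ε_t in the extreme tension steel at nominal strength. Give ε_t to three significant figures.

a = A_s f_y/(0.85 f'_c b) = 2.827 in.
β₁ = 0.708, so c = a/β₁ = 2.827/0.708 = 3.993 in.
From the linear strain diagram with ε_cu = 0.003: ε_t = 0.003 (d − c)/c = 0.003 × (15.3 − 3.993)/3.993 = 0.00850.
Since ε_t ≥ 0.005, the section is tension-controlled.

ε_t ≈ 0.00850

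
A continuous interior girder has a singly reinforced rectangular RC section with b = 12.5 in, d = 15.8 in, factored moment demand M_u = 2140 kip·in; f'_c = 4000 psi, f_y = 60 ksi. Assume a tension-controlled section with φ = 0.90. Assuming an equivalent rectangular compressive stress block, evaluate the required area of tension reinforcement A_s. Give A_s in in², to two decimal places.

A_s ≈ 2.88 in²

M_n = M_u/φ = 2140/0.90 = 2377.78 kip·in.
From M_n = 0.85 f'_c a b (d − a/2):
a = d − √(d² − 2M_n/(0.85 f'_c b)) = 15.8 − √(15.8² − 2 × 2377.78/(0.85 × 4 × 12.5)) = 4.064 in.
A_s = 0.85 f'_c a b / f_y = 0.85 × 4 × 4.064 × 12.5 / 60 = 2.879 in².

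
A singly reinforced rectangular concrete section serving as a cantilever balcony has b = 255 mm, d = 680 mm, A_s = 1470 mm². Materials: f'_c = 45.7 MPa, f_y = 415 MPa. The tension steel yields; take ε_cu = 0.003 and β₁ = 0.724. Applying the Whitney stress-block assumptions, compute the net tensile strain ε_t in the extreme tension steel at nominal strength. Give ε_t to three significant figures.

a = A_s f_y/(0.85 f'_c b) = 61.59 mm.
β₁ = 0.724, so c = a/β₁ = 61.59/0.724 = 85.07 mm.
From the linear strain diagram with ε_cu = 0.003: ε_t = 0.003 (d − c)/c = 0.003 × (680 − 85.07)/85.07 = 0.0210.
Since ε_t ≥ 0.005, the section is tension-controlled.

ε_t ≈ 0.0210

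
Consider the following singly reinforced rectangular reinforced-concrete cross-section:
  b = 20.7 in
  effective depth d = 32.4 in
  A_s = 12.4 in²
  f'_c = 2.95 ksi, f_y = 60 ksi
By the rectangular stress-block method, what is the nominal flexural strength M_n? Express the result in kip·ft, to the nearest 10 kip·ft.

T = A_s f_y = 12.4 × 60 = 744 kips.
a = T/(0.85 f'_c b) = 744/(0.85 × 2.95 × 20.7) = 14.334 in.
M_n = T(d − a/2) = 744 × (32.4 − 7.167) = 18773.4 kip·in = 18773.4/12 = 1564.45 kip·ft.

M_n ≈ 1560 kip·ft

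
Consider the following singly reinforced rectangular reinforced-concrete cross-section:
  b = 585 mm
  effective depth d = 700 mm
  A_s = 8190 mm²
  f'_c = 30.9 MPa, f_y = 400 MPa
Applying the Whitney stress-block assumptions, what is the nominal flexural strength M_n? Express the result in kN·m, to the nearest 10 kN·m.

T = A_s f_y = 8190 × 400 = 3276000 N = 3276 kN.
From C = T: a = T/(0.85 f'_c b) = 3276000/(0.85 × 30.9 × 585) = 213.21 mm.
M_n = T(d − a/2) = 3276 kN × (700 − 106.605) mm = 1943.96 kN·m.

M_n ≈ 1940 kN·m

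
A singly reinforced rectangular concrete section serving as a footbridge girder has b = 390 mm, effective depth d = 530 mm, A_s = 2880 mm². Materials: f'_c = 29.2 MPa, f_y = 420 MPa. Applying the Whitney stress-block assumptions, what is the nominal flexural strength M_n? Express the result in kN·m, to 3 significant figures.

T = A_s f_y = 2880 × 420 = 1209600 N = 1209.6 kN.
From C = T: a = T/(0.85 f'_c b) = 1209600/(0.85 × 29.2 × 390) = 124.96 mm.
M_n = T(d − a/2) = 1209.6 kN × (530 − 62.48) mm = 565.51 kN·m.

M_n ≈ 566 kN·m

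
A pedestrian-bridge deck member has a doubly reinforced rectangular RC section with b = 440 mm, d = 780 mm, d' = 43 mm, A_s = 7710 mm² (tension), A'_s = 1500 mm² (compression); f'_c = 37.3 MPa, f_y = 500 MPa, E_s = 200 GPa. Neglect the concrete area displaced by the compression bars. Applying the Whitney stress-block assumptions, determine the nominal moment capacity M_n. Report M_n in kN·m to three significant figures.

M_n ≈ 2630 kN·m

Assume both tension and compression steel yield.
Net tension couple steel: A_s − A'_s = 6210 mm².
a = (A_s − A'_s) f_y / (0.85 f'_c b) = 3105000/(0.85 × 37.3 × 440) = 222.58 mm.
c = a/β₁ = 222.58/0.784 = 283.90 mm; ε'_s = 0.003(c − d')/c = 0.0025 ≥ f_y/E_s = 0.0025, so compression steel does yield.
M_n = (A_s − A'_s) f_y (d − a/2) + A'_s f_y (d − d') = [3105000 × (780 − 111.29) + 750000 × (780 − 43)] × 10⁻⁶ = 2076.34 + 552.75 = 2629.09 kN·m.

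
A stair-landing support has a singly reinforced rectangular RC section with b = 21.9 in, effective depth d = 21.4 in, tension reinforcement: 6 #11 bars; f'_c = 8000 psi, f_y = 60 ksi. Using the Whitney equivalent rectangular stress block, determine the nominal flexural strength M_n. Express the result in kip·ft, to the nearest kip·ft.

M_n ≈ 913 kip·ft

A_s = 6 × 1.56 = 9.36 in².
T = A_s f_y = 9.36 × 60 = 561.6 kips.
a = T/(0.85 f'_c b) = 561.6/(0.85 × 8 × 21.9) = 3.771 in.
M_n = T(d − a/2) = 561.6 × (21.4 − 1.8855) = 10959.3 kip·in = 10959.3/12 = 913.28 kip·ft.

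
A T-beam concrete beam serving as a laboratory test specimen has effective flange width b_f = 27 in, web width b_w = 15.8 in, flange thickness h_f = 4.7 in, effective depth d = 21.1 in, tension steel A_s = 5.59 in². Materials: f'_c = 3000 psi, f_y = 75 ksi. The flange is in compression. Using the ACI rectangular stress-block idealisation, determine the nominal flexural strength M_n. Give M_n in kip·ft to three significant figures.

M_n ≈ 627 kip·ft

Tension: T = A_s f_y = 5.59 × 75 = 419.25 kips.
Try a within the flange: a = T/(0.85 f'_c b_f) = 419.25/(0.85 × 3 × 27) = 6.089 in.
a = 6.089 > h_f = 4.7 in: the block extends into the web. Split into flange-overhang and web parts.
C_f = 0.85 f'_c (b_f − b_w) h_f = 0.85 × 3 × (27 − 15.8) × 4.7 = 134.2 kips.
Remaining web compression depth: a_w = (T − C_f)/(0.85 f'_c b_w) = (419.25 − 134.2)/(0.85 × 3 × 15.8) = 7.075 in.
M_n = C_f(d − h_f/2) + (T − C_f)(d − a_w/2) = 134.2 × (21.1 − 2.35) + 285.05 × (21.1 − 3.5375) = 2516.3 + 5006.2 = 7522.5 kip·in.
M_n = 7522.5/12 = 626.88 kip·ft.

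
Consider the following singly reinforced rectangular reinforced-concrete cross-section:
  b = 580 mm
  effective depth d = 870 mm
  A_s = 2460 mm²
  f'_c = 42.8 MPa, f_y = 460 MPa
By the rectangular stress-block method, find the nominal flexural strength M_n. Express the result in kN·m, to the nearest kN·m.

M_n ≈ 954 kN·m

T = A_s f_y = 2460 × 460 = 1131600 N = 1131.6 kN.
From C = T: a = T/(0.85 f'_c b) = 1131600/(0.85 × 42.8 × 580) = 53.63 mm.
M_n = T(d − a/2) = 1131.6 kN × (870 − 26.815) mm = 954.15 kN·m.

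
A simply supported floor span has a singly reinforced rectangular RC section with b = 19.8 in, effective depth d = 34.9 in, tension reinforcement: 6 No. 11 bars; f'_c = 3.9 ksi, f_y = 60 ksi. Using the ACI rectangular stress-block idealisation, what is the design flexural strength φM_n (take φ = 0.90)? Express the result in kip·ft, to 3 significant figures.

A_s = 6 × 1.56 = 9.36 in².
T = A_s f_y = 9.36 × 60 = 561.6 kips.
a = T/(0.85 f'_c b) = 561.6/(0.85 × 3.9 × 19.8) = 8.556 in.
M_n = T(d − a/2) = 561.6 × (34.9 − 4.278) = 17197.3 kip·in = 17197.3/12 = 1433.11 kip·ft.
φM_n = 0.90 × 1433.11 = 1289.80 kip·ft.

φM_n ≈ 1290 kip·ft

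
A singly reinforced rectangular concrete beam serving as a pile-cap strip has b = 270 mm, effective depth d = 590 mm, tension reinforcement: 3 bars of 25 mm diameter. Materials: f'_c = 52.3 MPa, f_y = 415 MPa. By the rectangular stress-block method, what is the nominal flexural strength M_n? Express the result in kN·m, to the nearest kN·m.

M_n ≈ 345 kN·m

A_s = 3 × 491 = 1473 mm².
T = A_s f_y = 1473 × 415 = 611295 N = 611.295 kN.
From C = T: a = T/(0.85 f'_c b) = 611295/(0.85 × 52.3 × 270) = 50.93 mm.
M_n = T(d − a/2) = 611.295 kN × (590 − 25.465) mm = 345.10 kN·m.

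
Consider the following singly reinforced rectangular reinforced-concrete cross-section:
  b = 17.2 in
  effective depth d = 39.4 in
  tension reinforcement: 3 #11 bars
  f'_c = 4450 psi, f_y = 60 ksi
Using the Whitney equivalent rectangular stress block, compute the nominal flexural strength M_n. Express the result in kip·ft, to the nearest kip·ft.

A_s = 3 × 1.56 = 4.68 in².
T = A_s f_y = 4.68 × 60 = 280.8 kips.
a = T/(0.85 f'_c b) = 280.8/(0.85 × 4.45 × 17.2) = 4.316 in.
M_n = T(d − a/2) = 280.8 × (39.4 − 2.158) = 10457.6 kip·in = 10457.6/12 = 871.47 kip·ft.

M_n ≈ 871 kip·ft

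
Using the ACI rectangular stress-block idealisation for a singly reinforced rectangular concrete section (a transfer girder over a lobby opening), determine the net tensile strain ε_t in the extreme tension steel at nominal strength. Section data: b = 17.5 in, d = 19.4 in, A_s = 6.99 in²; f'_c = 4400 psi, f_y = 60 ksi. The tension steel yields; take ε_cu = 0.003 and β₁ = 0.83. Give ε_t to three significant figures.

ε_t ≈ 0.00454

a = A_s f_y/(0.85 f'_c b) = 6.408 in.
β₁ = 0.83, so c = a/β₁ = 6.408/0.83 = 7.720 in.
From the linear strain diagram with ε_cu = 0.003: ε_t = 0.003 (d − c)/c = 0.003 × (19.4 − 7.720)/7.720 = 0.00454.
ε_t is between 0.004 and 0.005 — transition zone.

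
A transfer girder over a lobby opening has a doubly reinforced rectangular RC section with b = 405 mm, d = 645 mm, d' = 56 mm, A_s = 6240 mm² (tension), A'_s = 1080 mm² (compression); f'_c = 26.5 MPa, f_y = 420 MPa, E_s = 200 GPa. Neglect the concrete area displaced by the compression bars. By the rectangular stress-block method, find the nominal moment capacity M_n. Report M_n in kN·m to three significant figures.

M_n ≈ 1410 kN·m

Assume both tension and compression steel yield.
Net tension couple steel: A_s − A'_s = 5160 mm².
a = (A_s − A'_s) f_y / (0.85 f'_c b) = 2167200/(0.85 × 26.5 × 405) = 237.56 mm.
c = a/β₁ = 237.56/0.85 = 279.48 mm; ε'_s = 0.003(c − d')/c = 0.0024 ≥ f_y/E_s = 0.0021, so compression steel does yield.
M_n = (A_s − A'_s) f_y (d − a/2) + A'_s f_y (d − d') = [2167200 × (645 − 118.78) + 453600 × (645 − 56)] × 10⁻⁶ = 1140.42 + 267.17 = 1407.59 kN·m.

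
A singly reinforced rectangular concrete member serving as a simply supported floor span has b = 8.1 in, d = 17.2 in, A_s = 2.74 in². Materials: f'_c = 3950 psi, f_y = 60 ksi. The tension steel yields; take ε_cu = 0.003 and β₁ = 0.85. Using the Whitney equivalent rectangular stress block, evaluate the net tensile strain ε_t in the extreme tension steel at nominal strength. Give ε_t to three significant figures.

ε_t ≈ 0.00426

a = A_s f_y/(0.85 f'_c b) = 6.045 in.
β₁ = 0.85, so c = a/β₁ = 6.045/0.85 = 7.112 in.
From the linear strain diagram with ε_cu = 0.003: ε_t = 0.003 (d − c)/c = 0.003 × (17.2 − 7.112)/7.112 = 0.00426.
ε_t is between 0.004 and 0.005 — transition zone.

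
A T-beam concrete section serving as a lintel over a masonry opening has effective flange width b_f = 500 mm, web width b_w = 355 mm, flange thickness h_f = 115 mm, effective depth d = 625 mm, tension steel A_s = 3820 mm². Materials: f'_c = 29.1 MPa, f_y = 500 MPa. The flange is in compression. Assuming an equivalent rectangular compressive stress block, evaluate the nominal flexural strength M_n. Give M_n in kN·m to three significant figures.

M_n ≈ 1040 kN·m

Tension: T = A_s f_y = 3820 × 500 = 1910000 N.
Try a within the flange: a = T/(0.85 f'_c b_f) = 1910000/(0.85 × 29.1 × 500) = 154.44 mm.
a = 154.44 > h_f = 115 mm: the block extends into the web. Split into flange-overhang and web parts.
C_f = 0.85 f'_c (b_f − b_w) h_f = 0.85 × 29.1 × (500 − 355) × 115 = 412456 N.
Remaining web compression depth: a_w = (T − C_f)/(0.85 f'_c b_w) = (1910000 − 412456)/(0.85 × 29.1 × 355) = 170.55 mm.
M_n = C_f(d − h_f/2) + (T − C_f)(d − a_w/2) = 412456 × (625 − 57.5) + 1497544 × (625 − 85.275) = 234.07 + 808.26 = 1042.33 × 10⁶ N·mm.
M_n = 1042.33 kN·m.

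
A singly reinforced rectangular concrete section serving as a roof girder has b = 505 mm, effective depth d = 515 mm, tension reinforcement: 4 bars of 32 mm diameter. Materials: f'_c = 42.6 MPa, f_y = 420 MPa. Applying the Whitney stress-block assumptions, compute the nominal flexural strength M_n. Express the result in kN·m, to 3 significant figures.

A_s = 4 × 804 = 3216 mm².
T = A_s f_y = 3216 × 420 = 1350720 N = 1350.72 kN.
From C = T: a = T/(0.85 f'_c b) = 1350720/(0.85 × 42.6 × 505) = 73.87 mm.
M_n = T(d − a/2) = 1350.72 kN × (515 − 36.935) mm = 645.73 kN·m.

M_n ≈ 646 kN·m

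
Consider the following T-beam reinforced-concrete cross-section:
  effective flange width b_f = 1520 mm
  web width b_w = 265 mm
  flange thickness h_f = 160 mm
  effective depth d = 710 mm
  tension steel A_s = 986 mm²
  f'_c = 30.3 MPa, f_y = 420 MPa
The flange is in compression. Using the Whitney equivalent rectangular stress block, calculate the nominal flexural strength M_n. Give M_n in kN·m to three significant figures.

M_n ≈ 292 kN·m

Tension: T = A_s f_y = 986 × 420 = 414120 N.
Try a within the flange: a = T/(0.85 f'_c b_f) = 414120/(0.85 × 30.3 × 1520) = 10.58 mm.
Since a = 10.58 ≤ h_f = 160 mm, the stress block lies entirely in the flange; analyse as a rectangular beam of width b_f.
M_n = T(d − a/2) = 414120 × (710 − 5.29) = 291.83 × 10⁶ N·mm.
M_n = 291.83 kN·m.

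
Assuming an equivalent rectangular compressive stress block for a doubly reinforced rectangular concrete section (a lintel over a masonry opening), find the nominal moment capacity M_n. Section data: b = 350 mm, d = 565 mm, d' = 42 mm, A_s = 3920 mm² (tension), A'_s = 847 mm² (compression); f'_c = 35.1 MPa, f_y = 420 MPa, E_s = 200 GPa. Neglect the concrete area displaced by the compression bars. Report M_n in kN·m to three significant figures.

M_n ≈ 836 kN·m

Assume both tension and compression steel yield.
Net tension couple steel: A_s − A'_s = 3073 mm².
a = (A_s − A'_s) f_y / (0.85 f'_c b) = 1290660/(0.85 × 35.1 × 350) = 123.60 mm.
c = a/β₁ = 123.60/0.799 = 154.69 mm; ε'_s = 0.003(c − d')/c = 0.0022 ≥ f_y/E_s = 0.0021, so compression steel does yield.
M_n = (A_s − A'_s) f_y (d − a/2) + A'_s f_y (d − d') = [1290660 × (565 − 61.8) + 355740 × (565 − 42)] × 10⁻⁶ = 649.46 + 186.05 = 835.51 kN·m.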